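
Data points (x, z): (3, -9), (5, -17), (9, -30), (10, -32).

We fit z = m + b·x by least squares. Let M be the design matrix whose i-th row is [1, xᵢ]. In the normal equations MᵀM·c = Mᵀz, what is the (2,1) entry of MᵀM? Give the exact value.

Row 2 ↔ basis x, column 1 ↔ basis 1, so (MᵀM)_{2,1} = Σᵢ x = (3)·(1) + (5)·(1) + (9)·(1) + (10)·(1) = 27.

27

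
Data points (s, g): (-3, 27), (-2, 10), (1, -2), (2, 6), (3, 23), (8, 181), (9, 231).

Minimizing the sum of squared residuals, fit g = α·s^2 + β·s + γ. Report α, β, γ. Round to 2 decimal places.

Forming AᵀA = [[10852, 1242, 172]; [1242, 172, 18]; [172, 18, 7]] and Aᵀg = [30807, 3505, 476]ᵀ gives AᵀA·[α, β, γ]ᵀ = Aᵀg.
Solving the 3×3 system (Gaussian elimination) gives α = 2024321/676914, β = -198433/225638, γ = -1089769/338457.

α = 2.99, β = -0.88, γ = -3.22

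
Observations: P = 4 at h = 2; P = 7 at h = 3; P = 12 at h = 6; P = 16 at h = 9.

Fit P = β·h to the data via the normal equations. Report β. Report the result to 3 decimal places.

β = 1.885

Entries of XᵀX: Σh·h = 130.
For XᵀP: Σh·P = 245.
XᵀX·[β]ᵀ = XᵀP becomes [[130]]·[β]ᵀ = [245]ᵀ.
β = 245/130 = 1.88462.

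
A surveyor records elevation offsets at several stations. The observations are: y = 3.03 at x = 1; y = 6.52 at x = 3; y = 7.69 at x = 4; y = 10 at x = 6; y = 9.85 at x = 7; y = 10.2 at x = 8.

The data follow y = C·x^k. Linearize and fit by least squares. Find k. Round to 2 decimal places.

Let Y = ln y. Fitting Y = k·ln x + ln C by least squares:
AᵀA = [[14.4498, 8.3020]; [8.3020, 6]], rhs = [18.2939, 11.9358]ᵀ  (here Σln x = 8.3020, Σ(ln x)² = 14.4498, Σln y = 11.9358, Σln x·ln y = 18.2939).
Slope k = (n·Σln x·ln y − Σln x·Σln y)/(n·Σ(ln x)² − (Σln x)²) = (6·18.2939 − 8.3020·11.9358)/17.7753 = 0.60038; ln C = (Σln y − k·Σln x)/n = 1.15858.

k = 0.60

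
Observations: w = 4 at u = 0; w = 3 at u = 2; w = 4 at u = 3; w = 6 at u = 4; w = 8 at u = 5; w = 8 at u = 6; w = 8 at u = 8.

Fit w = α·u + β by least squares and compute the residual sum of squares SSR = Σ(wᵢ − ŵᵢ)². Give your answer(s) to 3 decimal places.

Sums needed: Σu·u = 154, Σu = 28, Σ1 = 7.
For Aᵀw: Σu·w = 194, Σw = 41.
AᵀA·[α, β]ᵀ = Aᵀw becomes [[154, 28]; [28, 7]]·[α, β]ᵀ = [194, 41]ᵀ.
Δ = 154·7 − 28² = 294.
α = (194·7 − 28·41)/294 = 5/7; β = (154·41 − 28·194)/294 = 3.
Residuals: 1, -10/7, -8/7, 1/7, 10/7, 5/7, -5/7; SSR = 52/7.

SSR = 7.429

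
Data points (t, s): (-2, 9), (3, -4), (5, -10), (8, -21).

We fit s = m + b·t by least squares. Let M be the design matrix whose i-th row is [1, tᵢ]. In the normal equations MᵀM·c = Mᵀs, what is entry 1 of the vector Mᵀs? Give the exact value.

-26

Entry 1 ↔ basis 1, so (Mᵀs)_{1} = Σᵢ sᵢ = (1)·(9) + (1)·(-4) + (1)·(-10) + (1)·(-21) = -26.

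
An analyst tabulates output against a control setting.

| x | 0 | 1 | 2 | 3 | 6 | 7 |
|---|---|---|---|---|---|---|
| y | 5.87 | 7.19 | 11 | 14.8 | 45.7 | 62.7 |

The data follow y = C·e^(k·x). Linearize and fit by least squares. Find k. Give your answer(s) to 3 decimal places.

Let Y = ln y. Fitting Y = k·x + ln C by least squares:
Σx = 19.0000, Σ(x)² = 99.0000, Σln y = 16.7955, Σx·ln y = 66.7535.
Equations: 99.0000·k + 19.0000·ln C = 66.7535;  19.0000·k + 6·ln C = 16.7955.
Slope k = (n·Σx·ln y − Σx·Σln y)/(n·Σ(x)² − (Σx)²) = (6·66.7535 − 19.0000·16.7955)/233.0000 = 0.34938; ln C = (Σln y − k·Σx)/n = 1.69288.

k = 0.349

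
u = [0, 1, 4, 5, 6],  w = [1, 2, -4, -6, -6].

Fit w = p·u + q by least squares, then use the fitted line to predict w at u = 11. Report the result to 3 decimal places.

With design matrix M, MᵀM = [[78, 16]; [16, 5]] and Mᵀw = [-80, -13]ᵀ.
Δ = 78·5 − 16² = 134.
p = ((-80)·5 − 16·(-13))/134 = -96/67; q = (78·(-13) − 16·(-80))/134 = 133/67.
At u = 11: ŵ = (-96/67)·(11) + (133/67)·(1) = -923/67.

ŵ = -13.776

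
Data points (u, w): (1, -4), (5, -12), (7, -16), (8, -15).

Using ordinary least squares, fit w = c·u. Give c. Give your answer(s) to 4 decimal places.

The normal system MᵀM·[c]ᵀ = Mᵀw is [[139]]·[c]ᵀ = [-296]ᵀ.
c = (-296)/139 = -2.1295.

c = -2.1295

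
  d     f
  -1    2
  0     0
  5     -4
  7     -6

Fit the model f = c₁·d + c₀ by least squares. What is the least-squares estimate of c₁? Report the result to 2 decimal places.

The normal system AᵀA·[c₁, c₀]ᵀ = Aᵀf is [[75, 11]; [11, 4]]·[c₁, c₀]ᵀ = [-64, -8]ᵀ.
Eliminating c₀: 4·(row 1) − 11·(row 2) gives 179·c₁ = 4·(-64) − 11·(-8) = -168, so c₁ = -168/179.
Then c₀ = ((-8) − 11·(-168/179))/4 = 104/179.

c₁ = -0.94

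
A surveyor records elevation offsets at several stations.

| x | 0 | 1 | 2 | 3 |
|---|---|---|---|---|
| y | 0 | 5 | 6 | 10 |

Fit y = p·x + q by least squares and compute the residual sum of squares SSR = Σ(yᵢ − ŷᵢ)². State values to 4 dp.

SSR = 2.7000

Setting ∂/∂p … = 0 gives: 14·p + 6·q = 47;  6·p + 4·q = 21.
Δ = 14·4 − 6² = 20.
p = (47·4 − 6·21)/20 = 31/10; q = (14·21 − 6·47)/20 = 3/5.
Residuals: -3/5, 13/10, -4/5, 1/10; SSR = 27/10.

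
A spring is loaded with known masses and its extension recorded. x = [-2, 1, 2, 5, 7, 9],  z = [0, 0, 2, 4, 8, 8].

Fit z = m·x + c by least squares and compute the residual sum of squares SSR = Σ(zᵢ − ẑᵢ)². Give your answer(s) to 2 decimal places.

Sums needed: Σx·x = 164, Σx = 22, Σ1 = 6.
Moment sums: Σx·z = 152, Σz = 22.
MᵀM·[m, c]ᵀ = Mᵀz becomes [[164, 22]; [22, 6]]·[m, c]ᵀ = [152, 22]ᵀ.
Δ = 164·6 − 22² = 500.
m = (152·6 − 22·22)/500 = 107/125; c = (164·22 − 22·152)/500 = 66/125.
Residuals: 148/125, -173/125, -6/25, -101/125, 37/25, -29/125; SSR = 784/125.

SSR = 6.27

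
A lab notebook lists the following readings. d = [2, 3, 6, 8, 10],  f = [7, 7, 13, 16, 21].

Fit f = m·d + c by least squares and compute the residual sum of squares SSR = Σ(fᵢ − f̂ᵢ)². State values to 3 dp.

Compute the Gram sums: Σd·d = 213, Σd = 29, Σ1 = 5.
And Σd·f = 451, Σf = 64.
MᵀM·[m, c]ᵀ = Mᵀf becomes [[213, 29]; [29, 5]]·[m, c]ᵀ = [451, 64]ᵀ.
Eliminating c: 5·(row 1) − 29·(row 2) gives 224·m = 5·451 − 29·64 = 399, so m = 57/32.
Then c = (64 − 29·(57/32))/5 = 79/32.
Residuals: 31/32, -13/16, -5/32, -23/32, 23/32; SSR = 85/32.

SSR = 2.656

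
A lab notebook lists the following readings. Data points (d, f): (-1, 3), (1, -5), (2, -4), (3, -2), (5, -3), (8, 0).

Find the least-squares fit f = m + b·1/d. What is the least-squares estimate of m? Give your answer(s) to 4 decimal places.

m = -1.0285

Setting ∂/∂m … = 0 gives: 6·m + (139/120)·b = -11;  (139/120)·m + (34801/14400)·b = -169/15.
Determinant 6·(34801/14400) − (139/120)² = 37897/2880.
m = ((-11)·(34801/14400) − (139/120)·(-169/15))/(37897/2880) = -194883/189485; b = (6·(-169/15) − (139/120)·(-11))/(37897/2880) = -157992/37897.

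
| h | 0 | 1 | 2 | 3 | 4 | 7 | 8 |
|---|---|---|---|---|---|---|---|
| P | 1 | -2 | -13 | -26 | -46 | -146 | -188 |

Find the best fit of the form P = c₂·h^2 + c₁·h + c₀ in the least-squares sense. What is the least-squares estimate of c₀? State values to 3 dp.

c₀ = 0.870

Compute the Gram sums: Σh^2·h^2 = 6851, Σh^2·h = 955, Σh^2 = 143, Σh·h = 143, Σh = 25, Σ1 = 7.
Right-hand side: Σh^2·P = -20210, Σh·P = -2816, ΣP = -420.
XᵀX·[c₂, c₁, c₀]ᵀ = XᵀP becomes [[6851, 955, 143]; [955, 143, 25]; [143, 25, 7]]·[c₂, c₁, c₀]ᵀ = [-20210, -2816, -420]ᵀ.
Row-reducing yields c₂ = -70030/23961, c₁ = -7807/23961, c₀ = 6945/7987.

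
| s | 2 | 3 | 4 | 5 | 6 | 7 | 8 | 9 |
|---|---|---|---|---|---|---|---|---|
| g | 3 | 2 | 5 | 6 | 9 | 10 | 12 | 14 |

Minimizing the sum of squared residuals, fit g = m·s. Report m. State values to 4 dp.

With design matrix M, MᵀM = [[284]] and Mᵀg = [408]ᵀ.
Hence m = 408 / 284 ≈ 1.43662.

m = 1.4366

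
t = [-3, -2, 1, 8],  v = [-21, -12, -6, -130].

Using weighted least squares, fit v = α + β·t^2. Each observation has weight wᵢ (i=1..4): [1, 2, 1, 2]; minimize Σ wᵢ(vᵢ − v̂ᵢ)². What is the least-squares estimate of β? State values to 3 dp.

β = -1.970

Normal-equation sums: Σwᵢ·1 = 6, Σwᵢ·t^2 = 146, Σwᵢ·t^2·t^2 = 8306.
Right-hand side: Σwᵢ·v = -311, Σwᵢ·t^2·v = -16931.
So MᵀWM·[α, β]ᵀ = MᵀWv: [[6, 146]; [146, 8306]]·[α, β]ᵀ = [-311, -16931]ᵀ.
Eliminating β: 8306·(row 1) − 146·(row 2) gives 28520·α = 8306·(-311) − 146·(-16931) = -111240, so α = -2781/713.
Then β = ((-16931) − 146·(-2781/713))/8306 = -2809/1426.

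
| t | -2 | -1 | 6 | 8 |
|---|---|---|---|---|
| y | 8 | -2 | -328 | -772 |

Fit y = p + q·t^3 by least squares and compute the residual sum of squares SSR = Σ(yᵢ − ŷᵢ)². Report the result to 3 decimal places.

The normal system XᵀX·[p, q]ᵀ = Xᵀy is [[4, 719]; [719, 308865]]·[p, q]ᵀ = [-1094, -466174]ᵀ.
Δ = 4·308865 − 719² = 718499.
p = ((-1094)·308865 − 719·(-466174))/718499 = -2719204/718499; q = (4·(-466174) − 719·(-1094))/718499 = -1078110/718499.
Residuals: -157684/718499, 204096/718499, -76708/718499, 30296/718499; SSR = 102048/718499.

SSR = 0.142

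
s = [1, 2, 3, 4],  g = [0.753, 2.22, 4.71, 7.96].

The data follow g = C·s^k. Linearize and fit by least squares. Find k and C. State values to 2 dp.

Taking logs, ln g = k·ln s + ln C, so regress ln g on ln s.
XᵀX = [[3.6092, 3.1781]; [3.1781, 4]], rhs = [5.1311, 4.1379]ᵀ  (here Σln s = 3.1781, Σ(ln s)² = 3.6092, Σln g = 4.1379, Σln s·ln g = 5.1311).
Slope k = (n·Σln s·ln g − Σln s·Σln g)/(n·Σ(ln s)² − (Σln s)²) = (4·5.1311 − 3.1781·4.1379)/4.3368 = 1.70025; ln C = (Σln g − k·Σln s)/n = -0.31639, so C = exp(-0.31639) = 0.72878.

k = 1.70, C = 0.73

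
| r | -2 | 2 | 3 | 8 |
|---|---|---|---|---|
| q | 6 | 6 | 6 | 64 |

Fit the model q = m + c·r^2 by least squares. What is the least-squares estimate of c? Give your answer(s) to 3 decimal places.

The normal equations are: 4·m + 81·c = 82;  81·m + 4209·c = 4198.
(Σ1 = 4, Σr^2 = 81, Σr^2·r^2 = 4209, Σq = 82, Σr^2·q = 4198.)
Determinant 4·4209 − 81² = 10275.
m = (82·4209 − 81·4198)/10275 = 68/137; c = (4·4198 − 81·82)/10275 = 406/411.

c = 0.988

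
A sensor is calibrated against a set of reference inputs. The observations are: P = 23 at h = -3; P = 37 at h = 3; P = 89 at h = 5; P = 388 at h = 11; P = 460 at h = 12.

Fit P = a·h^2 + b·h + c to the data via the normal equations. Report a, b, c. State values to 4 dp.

a = 2.9781, b = 2.2894, c = 3.1284

Setting ∂/∂a … = 0 gives: 36164·a + 3184·b + 308·c = 115953;  3184·a + 308·b + 28·c = 10275;  308·a + 28·b + 5·c = 997.
(Σh^2·h^2 = 36164, Σh^2·h = 3184, Σh^2 = 308, Σh·h = 308, Σh = 28, Σ1 = 5, Σh^2·P = 115953, Σh·P = 10275, ΣP = 997.)
Solving the 3×3 system (Gaussian elimination) gives a = 583267/195852, b = 23599/10308, c = 51059/16321.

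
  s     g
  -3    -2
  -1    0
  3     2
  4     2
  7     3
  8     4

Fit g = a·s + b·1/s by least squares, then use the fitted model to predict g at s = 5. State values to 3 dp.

ĝ = 2.467

Compute the Gram sums: Σs·s = 148, Σs·1/s = 6, Σ1/s·1/s = 37277/28224.
For Xᵀg: Σs·g = 73, Σ1/s·g = 58/21.
Normal equations: [[148, 6]; [6, 37277/28224]]·[a, b]ᵀ = [73, 58/21]ᵀ.
det = 148·(37277/28224) − 6² = 1125233/7056.
a = (73·(37277/28224) − 6·(58/21))/(1125233/7056) = 2253509/4500932; b = (148·(58/21) − 6·73)/(1125233/7056) = -206304/1125233.
At s = 5: ĝ = (2253509/4500932)·(5) + (-206304/1125233)·(1/5) = 55512509/22504660.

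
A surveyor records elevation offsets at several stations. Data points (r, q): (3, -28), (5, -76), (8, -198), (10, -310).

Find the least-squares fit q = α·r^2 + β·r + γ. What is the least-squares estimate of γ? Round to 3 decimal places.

Setting ∂/∂α … = 0 gives: 14802·α + 1664·β + 198·γ = -45824;  1664·α + 198·β + 26·γ = -5148;  198·α + 26·β + 4·γ = -612.
Inverting the 3×3 Gram matrix, [α, β, γ]ᵀ = [-16/5, 182/145, -80/29]ᵀ.

γ = -2.759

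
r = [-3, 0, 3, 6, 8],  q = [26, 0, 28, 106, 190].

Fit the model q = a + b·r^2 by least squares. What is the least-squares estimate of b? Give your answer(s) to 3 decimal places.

From the data, Σ1 = 5, Σr^2 = 118, Σr^2·r^2 = 5554.
Right-hand side: Σq = 350, Σr^2·q = 16462.
Normal equations: [[5, 118]; [118, 5554]]·[a, b]ᵀ = [350, 16462]ᵀ.
Eliminating b: 5554·(row 1) − 118·(row 2) gives 13846·a = 5554·350 − 118·16462 = 1384, so a = 692/6923.
Then b = (16462 − 118·(692/6923))/5554 = 20505/6923.

b = 2.962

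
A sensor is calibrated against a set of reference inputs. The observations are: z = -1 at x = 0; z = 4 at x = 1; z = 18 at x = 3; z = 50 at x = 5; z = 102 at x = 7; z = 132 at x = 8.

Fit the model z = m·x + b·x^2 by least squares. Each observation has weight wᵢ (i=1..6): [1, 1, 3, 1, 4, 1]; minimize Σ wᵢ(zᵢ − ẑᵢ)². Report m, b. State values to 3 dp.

Setting ∂/∂m … = 0 gives: 313·m + 2091·b = 4328;  2091·m + 14569·b = 30180.
(Σwᵢ·x·x = 313, Σwᵢ·x·x^2 = 2091, Σwᵢ·x^2·x^2 = 14569, Σwᵢ·x·z = 4328, Σwᵢ·x^2·z = 30180.)
det = 313·14569 − 2091² = 187816.
m = (4328·14569 − 2091·30180)/187816 = -761/2762; b = (313·30180 − 2091·4328)/187816 = 99123/46954.

m = -0.276, b = 2.111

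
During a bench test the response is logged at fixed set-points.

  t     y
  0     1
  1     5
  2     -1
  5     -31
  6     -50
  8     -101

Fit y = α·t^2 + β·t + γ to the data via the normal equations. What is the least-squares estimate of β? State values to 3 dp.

β = 3.818

Compute the Gram sums: Σt^2·t^2 = 6034, Σt^2·t = 862, Σt^2 = 130, Σt·t = 130, Σt = 22, Σ1 = 6.
And Σt^2·y = -9038, Σt·y = -1260, Σy = -177.
MᵀM·[α, β, γ]ᵀ = Mᵀy becomes [[6034, 862, 130]; [862, 130, 22]; [130, 22, 6]]·[α, β, γ]ᵀ = [-9038, -1260, -177]ᵀ.
Solving the 3×3 system (Gaussian elimination) gives α = -3983/1920, β = 7331/1920, γ = 463/320.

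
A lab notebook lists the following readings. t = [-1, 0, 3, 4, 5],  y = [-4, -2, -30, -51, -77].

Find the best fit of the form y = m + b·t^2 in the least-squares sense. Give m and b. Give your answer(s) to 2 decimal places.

With design matrix M, MᵀM = [[5, 51]; [51, 963]] and Mᵀy = [-164, -3015]ᵀ.
det = 5·963 − 51² = 2214.
m = ((-164)·963 − 51·(-3015))/2214 = -463/246; b = (5·(-3015) − 51·(-164))/2214 = -2237/738.

m = -1.88, b = -3.03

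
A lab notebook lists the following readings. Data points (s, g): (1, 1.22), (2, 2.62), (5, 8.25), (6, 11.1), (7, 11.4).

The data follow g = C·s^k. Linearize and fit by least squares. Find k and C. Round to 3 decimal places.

k = 1.195, C = 1.196

Linearized form: ln g = k·ln s + ln C. From the 5 transformed points,
Σln s = 6.0403, Σ(ln s)² = 10.0677, Σln g = 8.1128, Σln s·ln g = 13.1121.
Normal system: [[10.0677, 6.0403]; [6.0403, 5]]·[k, ln C]ᵀ = [13.1121, 8.1128]ᵀ.
Slope k = (n·Σln s·ln g − Σln s·Σln g)/(n·Σ(ln s)² − (Σln s)²) = (5·13.1121 − 6.0403·8.1128)/13.8539 = 1.19514; ln C = (Σln g − k·Σln s)/n = 0.17877, so C = exp(0.17877) = 1.19574.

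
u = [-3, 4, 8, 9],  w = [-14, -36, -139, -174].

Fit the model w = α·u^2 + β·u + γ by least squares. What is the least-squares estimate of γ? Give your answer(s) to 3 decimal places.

γ = 0.994

The normal equations are: 10994·α + 1278·β + 170·γ = -23692;  1278·α + 170·β + 18·γ = -2780;  170·α + 18·β + 4·γ = -363.
Row-reducing yields α = -73693/36136, β = -40735/36136, γ = 17959/18068.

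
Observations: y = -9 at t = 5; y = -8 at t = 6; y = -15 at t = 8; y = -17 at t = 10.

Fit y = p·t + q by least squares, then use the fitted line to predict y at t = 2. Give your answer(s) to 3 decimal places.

ŷ = -2.373

Setting ∂/∂p … = 0 gives: 225·p + 29·q = -383;  29·p + 4·q = -49.
Determinant 225·4 − 29² = 59.
p = ((-383)·4 − 29·(-49))/59 = -111/59; q = (225·(-49) − 29·(-383))/59 = 82/59.
At t = 2: ŷ = (-111/59)·(2) + (82/59)·(1) = -140/59.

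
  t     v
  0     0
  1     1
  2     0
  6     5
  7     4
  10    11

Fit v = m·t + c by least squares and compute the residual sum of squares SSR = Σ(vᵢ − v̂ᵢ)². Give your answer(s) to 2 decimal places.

SSR = 10.83

From the data, Σt·t = 190, Σt = 26, Σ1 = 6.
For Aᵀv: Σt·v = 169, Σv = 21.
Δ = 190·6 − 26² = 464.
m = (169·6 − 26·21)/464 = 117/116; c = (190·21 − 26·169)/464 = -101/116.
Residuals: 101/116, 25/29, -133/116, -21/116, -127/58, 207/116; SSR = 314/29.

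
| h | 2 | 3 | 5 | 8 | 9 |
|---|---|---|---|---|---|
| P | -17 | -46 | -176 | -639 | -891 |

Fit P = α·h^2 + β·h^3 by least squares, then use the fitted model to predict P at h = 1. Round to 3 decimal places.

P̂ = -3.072

Sums needed: Σh^2·h^2 = 11379, Σh^2·h^3 = 95217, Σh^3·h^3 = 810003.
Moment sums: Σh^2·P = -117949, Σh^3·P = -1000085.
MᵀM·[α, β]ᵀ = MᵀP becomes [[11379, 95217]; [95217, 810003]]·[α, β]ᵀ = [-117949, -1000085]ᵀ.
Eliminating β: 810003·(row 1) − 95217·(row 2) gives 150747048·α = 810003·(-117949) − 95217·(-1000085) = -313950402, so α = -17441689/8374836.
Then β = ((-1000085) − 95217·(-17441689/8374836))/810003 = -2763283/2791612.
At h = 1: P̂ = (-17441689/8374836)·(1) + (-2763283/2791612)·(1) = -12865769/4187418.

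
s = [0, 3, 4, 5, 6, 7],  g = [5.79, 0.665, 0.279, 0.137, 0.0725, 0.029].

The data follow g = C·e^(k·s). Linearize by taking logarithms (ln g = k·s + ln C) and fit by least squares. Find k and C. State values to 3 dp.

Taking logs, ln g = k·s + ln C, so regress ln g on s.
Σs = 25.0000, Σ(s)² = 135.0000, Σln g = -8.0808, Σs·ln g = -56.7972.
Normal system: [[135.0000, 25.0000]; [25.0000, 6]]·[k, ln C]ᵀ = [-56.7972, -8.0808]ᵀ.
Δ = 135.0000·6 − (25.0000)² = 185.0000; k = (-56.7972·6 − 25.0000·-8.0808)/185.0000 = -0.75007, ln C = (135.0000·-8.0808 − 25.0000·-56.7972)/185.0000 = 1.77851, so C = exp(1.77851) = 5.92101.

k = -0.750, C = 5.921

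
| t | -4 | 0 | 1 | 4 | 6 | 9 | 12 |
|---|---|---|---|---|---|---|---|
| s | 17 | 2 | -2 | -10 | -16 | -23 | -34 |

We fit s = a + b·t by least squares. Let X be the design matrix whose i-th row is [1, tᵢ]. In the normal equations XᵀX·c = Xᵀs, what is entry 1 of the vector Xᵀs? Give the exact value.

-66

Entry 1 ↔ basis 1, so (Xᵀs)_{1} = Σᵢ sᵢ = (1)·(17) + (1)·(2) + (1)·(-2) + (1)·(-10) + (1)·(-16) + (1)·(-23) + (1)·(-34) = -66.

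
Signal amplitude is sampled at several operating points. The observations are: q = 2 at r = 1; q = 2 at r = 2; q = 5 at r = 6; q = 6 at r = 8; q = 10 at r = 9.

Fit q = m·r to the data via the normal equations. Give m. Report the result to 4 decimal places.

From the data, Σr·r = 186.
Moment sums: Σr·q = 174.
So MᵀM·[m]ᵀ = Mᵀq: [[186]]·[m]ᵀ = [174]ᵀ.
Hence m = 174 / 186 ≈ 0.935484.

m = 0.9355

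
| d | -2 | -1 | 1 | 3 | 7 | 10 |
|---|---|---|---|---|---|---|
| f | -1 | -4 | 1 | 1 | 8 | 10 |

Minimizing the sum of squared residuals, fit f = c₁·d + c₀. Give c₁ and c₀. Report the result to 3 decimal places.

Entries of XᵀX: Σd·d = 164, Σd = 18, Σ1 = 6.
Right-hand side: Σd·f = 166, Σf = 15.
Eliminating c₀: 6·(row 1) − 18·(row 2) gives 660·c₁ = 6·166 − 18·15 = 726, so c₁ = 11/10.
Then c₀ = (15 − 18·(11/10))/6 = -4/5.

c₁ = 1.100, c₀ = -0.800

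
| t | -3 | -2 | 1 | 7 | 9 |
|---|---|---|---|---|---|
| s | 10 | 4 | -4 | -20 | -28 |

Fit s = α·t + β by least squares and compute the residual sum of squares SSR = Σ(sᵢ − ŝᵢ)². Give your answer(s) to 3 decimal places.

Entries of MᵀM: Σt·t = 144, Σt = 12, Σ1 = 5.
Moment sums: Σt·s = -434, Σs = -38.
Eliminating β: 5·(row 1) − 12·(row 2) gives 576·α = 5·(-434) − 12·(-38) = -1714, so α = -857/288.
Then β = ((-38) − 12·(-857/288))/5 = -11/24.
Residuals: 49/32, -215/144, -163/288, 371/288, -73/96; SSR = 1027/144.

SSR = 7.132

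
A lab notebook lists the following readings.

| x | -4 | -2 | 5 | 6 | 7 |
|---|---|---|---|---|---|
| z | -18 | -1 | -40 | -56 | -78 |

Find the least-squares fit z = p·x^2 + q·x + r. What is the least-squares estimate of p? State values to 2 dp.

p = -1.53

Entries of AᵀA: Σx^2·x^2 = 4594, Σx^2·x = 612, Σx^2 = 130, Σx·x = 130, Σx = 12, Σ1 = 5.
For Aᵀz: Σx^2·z = -7130, Σx·z = -1008, Σz = -193.
Solving the 3×3 system (Gaussian elimination) gives p = -62868/41071, q = -34734/41071, r = 132589/41071.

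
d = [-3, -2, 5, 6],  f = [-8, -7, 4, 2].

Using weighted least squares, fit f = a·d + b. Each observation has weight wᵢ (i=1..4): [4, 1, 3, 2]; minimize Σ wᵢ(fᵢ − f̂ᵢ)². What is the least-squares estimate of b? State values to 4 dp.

Setting ∂/∂a … = 0 gives: 187·a + 13·b = 194;  13·a + 10·b = -23.
Δ = 187·10 − 13² = 1701.
a = (194·10 − 13·(-23))/1701 = 2239/1701; b = (187·(-23) − 13·194)/1701 = -6823/1701.

b = -4.0112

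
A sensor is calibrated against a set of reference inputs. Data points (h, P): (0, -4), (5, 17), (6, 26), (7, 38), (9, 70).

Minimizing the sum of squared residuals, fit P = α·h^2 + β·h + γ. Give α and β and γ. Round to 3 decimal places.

α = 1.041, β = -1.196, γ = -3.909

Setting ∂/∂α … = 0 gives: 10883·α + 1413·β + 191·γ = 8893;  1413·α + 191·β + 27·γ = 1137;  191·α + 27·β + 5·γ = 147.
(Σh^2·h^2 = 10883, Σh^2·h = 1413, Σh^2 = 191, Σh·h = 191, Σh = 27, Σ1 = 5, Σh^2·P = 8893, Σh·P = 1137, ΣP = 147.)
Inverting the 3×3 Gram matrix, [α, β, γ]ᵀ = [21478/20631, -8226/6877, -80647/20631]ᵀ.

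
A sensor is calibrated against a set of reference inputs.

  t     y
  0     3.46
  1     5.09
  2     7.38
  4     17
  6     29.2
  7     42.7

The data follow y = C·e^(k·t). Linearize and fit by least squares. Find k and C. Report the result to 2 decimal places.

Linearized form: ln y = k·t + ln C. From the 6 transformed points,
XᵀX = [[106.0000, 20.0000]; [20.0000, 6]], rhs = [63.4821, 14.8289]ᵀ  (here Σt = 20.0000, Σ(t)² = 106.0000, Σln y = 14.8289, Σt·ln y = 63.4821).
Δ = 106.0000·6 − (20.0000)² = 236.0000; k = (63.4821·6 − 20.0000·14.8289)/236.0000 = 0.35726, ln C = (106.0000·14.8289 − 20.0000·63.4821)/236.0000 = 1.28060, so C = exp(1.28060) = 3.59880.

k = 0.36, C = 3.60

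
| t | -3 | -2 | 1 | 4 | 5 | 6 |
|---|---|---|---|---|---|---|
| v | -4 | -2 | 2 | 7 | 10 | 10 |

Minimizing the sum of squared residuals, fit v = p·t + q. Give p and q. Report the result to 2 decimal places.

With design matrix A, AᵀA = [[91, 11]; [11, 6]] and Aᵀv = [156, 23]ᵀ.
det = 91·6 − 11² = 425.
p = (156·6 − 11·23)/425 = 683/425; q = (91·23 − 11·156)/425 = 377/425.

p = 1.61, q = 0.89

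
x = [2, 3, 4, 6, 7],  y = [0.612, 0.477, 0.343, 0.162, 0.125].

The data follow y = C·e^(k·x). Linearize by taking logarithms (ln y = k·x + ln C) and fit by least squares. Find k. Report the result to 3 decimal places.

Linearized form: ln y = k·x + ln C. From the 5 transformed points,
XᵀX = [[114.0000, 22.0000]; [22.0000, 5]], rhs = [-32.9599, -6.2009]ᵀ  (here Σx = 22.0000, Σ(x)² = 114.0000, Σln y = -6.2009, Σx·ln y = -32.9599).
Solving (det = 86.0000): k = -0.33000, ln C = 0.21182.

k = -0.330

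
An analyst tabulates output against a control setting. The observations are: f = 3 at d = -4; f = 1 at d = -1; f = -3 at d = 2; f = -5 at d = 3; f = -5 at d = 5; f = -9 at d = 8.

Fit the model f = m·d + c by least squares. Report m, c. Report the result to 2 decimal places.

Normal-equation sums: Σd·d = 119, Σd = 13, Σ1 = 6.
Right-hand side: Σd·f = -131, Σf = -18.
Eliminating c: 6·(row 1) − 13·(row 2) gives 545·m = 6·(-131) − 13·(-18) = -552, so m = -552/545.
Then c = ((-18) − 13·(-552/545))/6 = -439/545.

m = -1.01, c = -0.81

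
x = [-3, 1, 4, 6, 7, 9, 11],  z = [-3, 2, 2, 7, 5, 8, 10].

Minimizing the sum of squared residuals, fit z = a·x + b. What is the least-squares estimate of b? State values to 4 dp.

b = -0.0280

Setting ∂/∂a … = 0 gives: 313·a + 35·b = 278;  35·a + 7·b = 31.
Δ = 313·7 − 35² = 966.
a = (278·7 − 35·31)/966 = 41/46; b = (313·31 − 35·278)/966 = -9/322.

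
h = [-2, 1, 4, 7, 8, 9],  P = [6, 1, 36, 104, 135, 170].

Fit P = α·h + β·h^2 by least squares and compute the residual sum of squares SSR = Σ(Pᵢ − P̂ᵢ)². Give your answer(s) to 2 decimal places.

SSR = 3.85

Setting ∂/∂α … = 0 gives: 215·α + 1641·β = 3471;  1641·α + 13331·β = 28107.
(Σh·h = 215, Σh·h^2 = 1641, Σh^2·h^2 = 13331, Σh·P = 3471, Σh^2·P = 28107.)
det = 215·13331 − 1641² = 173284.
α = (3471·13331 − 1641·28107)/173284 = 74157/86642; β = (215·28107 − 1641·3471)/173284 = 173547/86642.
Residuals: -13011/43321, -80531/43321, 22866/43321, -6067/43321, -1797/43321, 2210/43321; SSR = 166716/43321.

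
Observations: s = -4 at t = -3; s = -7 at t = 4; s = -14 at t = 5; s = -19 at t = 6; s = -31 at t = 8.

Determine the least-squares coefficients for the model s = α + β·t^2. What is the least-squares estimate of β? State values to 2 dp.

Forming XᵀX = [[5, 150]; [150, 6354]] and Xᵀs = [-75, -3166]ᵀ gives XᵀX·[α, β]ᵀ = Xᵀs.
Eliminating β: 6354·(row 1) − 150·(row 2) gives 9270·α = 6354·(-75) − 150·(-3166) = -1650, so α = -55/309.
Then β = ((-3166) − 150·(-55/309))/6354 = -458/927.

β = -0.49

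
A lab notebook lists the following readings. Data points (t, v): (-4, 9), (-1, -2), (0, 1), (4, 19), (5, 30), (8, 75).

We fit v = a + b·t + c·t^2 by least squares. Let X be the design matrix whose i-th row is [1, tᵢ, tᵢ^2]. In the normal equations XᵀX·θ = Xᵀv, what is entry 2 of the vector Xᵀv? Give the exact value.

Entry 2 ↔ basis t, so (Xᵀv)_{2} = Σᵢ (t)·vᵢ = (-4)·(9) + (-1)·(-2) + (0)·(1) + (4)·(19) + (5)·(30) + (8)·(75) = 792.

792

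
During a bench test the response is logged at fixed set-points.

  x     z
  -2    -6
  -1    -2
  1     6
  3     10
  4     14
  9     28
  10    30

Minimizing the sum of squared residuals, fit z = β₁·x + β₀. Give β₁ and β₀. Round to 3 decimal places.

β₁ = 2.958, β₀ = 1.286

Sums needed: Σx·x = 212, Σx = 24, Σ1 = 7.
For Mᵀz: Σx·z = 658, Σz = 80.
Eliminating β₀: 7·(row 1) − 24·(row 2) gives 908·β₁ = 7·658 − 24·80 = 2686, so β₁ = 1343/454.
Then β₀ = (80 − 24·(1343/454))/7 = 292/227.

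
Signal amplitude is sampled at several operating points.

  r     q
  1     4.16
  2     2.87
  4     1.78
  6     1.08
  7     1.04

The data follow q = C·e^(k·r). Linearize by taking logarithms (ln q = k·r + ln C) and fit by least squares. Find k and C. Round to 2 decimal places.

k = -0.24, C = 4.83

With ln qᵢ as the transformed response and rᵢ as the regressor:
Σr = 20.0000, Σ(r)² = 106.0000, Σln q = 3.1726, Σr·ln q = 6.5769.
Equations: 106.0000·k + 20.0000·ln C = 6.5769;  20.0000·k + 5·ln C = 3.1726.
Δ = 106.0000·5 − (20.0000)² = 130.0000; k = (6.5769·5 − 20.0000·3.1726)/130.0000 = -0.23514, ln C = (106.0000·3.1726 − 20.0000·6.5769)/130.0000 = 1.57508, so C = exp(1.57508) = 4.83111.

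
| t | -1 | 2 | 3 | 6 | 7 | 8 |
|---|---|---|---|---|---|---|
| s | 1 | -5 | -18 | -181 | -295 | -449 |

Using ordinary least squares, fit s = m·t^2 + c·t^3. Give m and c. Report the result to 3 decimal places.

AᵀA·[m, c]ᵀ = Aᵀs reads: 7891·m + 57625·c = -49888;  57625·m + 427243·c = -370696.
(Σt^2·t^2 = 7891, Σt^2·t^3 = 57625, Σt^3·t^3 = 427243, Σt^2·s = -49888, Σt^3·s = -370696.)
Determinant 7891·427243 − 57625² = 50733888.
m = ((-49888)·427243 − 57625·(-370696))/50733888 = 1960759/2113912; c = (7891·(-370696) − 57625·(-49888))/50733888 = -2098589/2113912.

m = 0.928, c = -0.993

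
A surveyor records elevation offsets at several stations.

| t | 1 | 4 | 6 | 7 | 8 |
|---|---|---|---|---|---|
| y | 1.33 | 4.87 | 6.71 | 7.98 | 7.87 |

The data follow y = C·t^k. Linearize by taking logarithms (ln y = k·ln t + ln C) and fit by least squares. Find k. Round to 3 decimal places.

k = 0.886

Taking logs, ln y = k·ln t + ln C, so regress ln y on ln t.
Σln t = 7.2034, Σ(ln t)² = 13.2429, Σln y = 7.9119, Σln t·ln y = 13.9370.
Equations: 13.2429·k + 7.2034·ln C = 13.9370;  7.2034·k + 5·ln C = 7.9119.
Solving (det = 14.3252): k = 0.88602, ln C = 0.30590.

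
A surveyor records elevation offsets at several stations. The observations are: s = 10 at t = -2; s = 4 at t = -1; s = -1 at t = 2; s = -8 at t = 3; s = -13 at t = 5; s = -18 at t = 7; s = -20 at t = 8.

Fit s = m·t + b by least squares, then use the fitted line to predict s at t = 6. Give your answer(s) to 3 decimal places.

Entries of XᵀX: Σt·t = 156, Σt = 22, Σ1 = 7.
For Xᵀs: Σt·s = -401, Σs = -46.
det = 156·7 − 22² = 608.
m = ((-401)·7 − 22·(-46))/608 = -1795/608; b = (156·(-46) − 22·(-401))/608 = 823/304.
At t = 6: ŝ = (-1795/608)·(6) + (823/304)·(1) = -2281/152.

ŝ = -15.007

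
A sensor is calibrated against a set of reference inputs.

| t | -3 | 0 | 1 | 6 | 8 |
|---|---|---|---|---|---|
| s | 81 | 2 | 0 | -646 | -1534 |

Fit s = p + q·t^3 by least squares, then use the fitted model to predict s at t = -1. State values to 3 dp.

ŝ = 4.669

Forming XᵀX = [[5, 702]; [702, 309530]] and Xᵀs = [-2097, -927131]ᵀ gives XᵀX·[p, q]ᵀ = Xᵀs.
Determinant 5·309530 − 702² = 1054846.
p = ((-2097)·309530 − 702·(-927131))/1054846 = 67752/40571; q = (5·(-927131) − 702·(-2097))/1054846 = -3163561/1054846.
At t = -1: ŝ = (67752/40571)·(1) + (-3163561/1054846)·(-1) = 4925113/1054846.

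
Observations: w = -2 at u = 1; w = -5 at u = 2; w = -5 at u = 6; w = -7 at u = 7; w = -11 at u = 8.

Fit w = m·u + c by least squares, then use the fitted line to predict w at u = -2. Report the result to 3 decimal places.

The normal equations are: 154·m + 24·c = -179;  24·m + 5·c = -30.
(Σu·u = 154, Σu = 24, Σ1 = 5, Σu·w = -179, Σw = -30.)
det = 154·5 − 24² = 194.
m = ((-179)·5 − 24·(-30))/194 = -175/194; c = (154·(-30) − 24·(-179))/194 = -162/97.
At u = -2: ŵ = (-175/194)·(-2) + (-162/97)·(1) = 13/97.

ŵ = 0.134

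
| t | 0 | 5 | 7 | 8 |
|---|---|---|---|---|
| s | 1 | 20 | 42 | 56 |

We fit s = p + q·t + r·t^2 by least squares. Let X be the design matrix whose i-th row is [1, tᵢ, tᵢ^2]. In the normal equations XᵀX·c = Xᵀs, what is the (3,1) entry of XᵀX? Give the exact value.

Row 3 ↔ basis t^2, column 1 ↔ basis 1, so (XᵀX)_{3,1} = Σᵢ t^2 = (0)·(1) + (25)·(1) + (49)·(1) + (64)·(1) = 138.

138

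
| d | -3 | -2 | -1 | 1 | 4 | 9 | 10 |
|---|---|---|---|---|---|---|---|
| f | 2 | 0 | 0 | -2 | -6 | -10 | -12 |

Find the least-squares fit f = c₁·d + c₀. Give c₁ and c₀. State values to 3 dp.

c₁ = -1.026, c₀ = -1.362

Compute the Gram sums: Σd·d = 212, Σd = 18, Σ1 = 7.
And Σd·f = -242, Σf = -28.
So XᵀX·[c₁, c₀]ᵀ = Xᵀf: [[212, 18]; [18, 7]]·[c₁, c₀]ᵀ = [-242, -28]ᵀ.
det = 212·7 − 18² = 1160.
c₁ = ((-242)·7 − 18·(-28))/1160 = -119/116; c₀ = (212·(-28) − 18·(-242))/1160 = -79/58.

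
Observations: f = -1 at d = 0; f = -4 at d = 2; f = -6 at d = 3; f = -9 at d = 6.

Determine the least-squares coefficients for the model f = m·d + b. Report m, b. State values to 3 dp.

Normal-equation sums: Σd·d = 49, Σd = 11, Σ1 = 4.
Right-hand side: Σd·f = -80, Σf = -20.
MᵀM·[m, b]ᵀ = Mᵀf becomes [[49, 11]; [11, 4]]·[m, b]ᵀ = [-80, -20]ᵀ.
Determinant 49·4 − 11² = 75.
m = ((-80)·4 − 11·(-20))/75 = -4/3; b = (49·(-20) − 11·(-80))/75 = -4/3.

m = -1.333, b = -1.333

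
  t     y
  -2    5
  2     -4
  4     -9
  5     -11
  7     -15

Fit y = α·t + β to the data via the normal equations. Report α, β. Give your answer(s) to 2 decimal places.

α = -2.25, β = 0.39

From the data, Σt·t = 98, Σt = 16, Σ1 = 5.
For Xᵀy: Σt·y = -214, Σy = -34.
Eliminating β: 5·(row 1) − 16·(row 2) gives 234·α = 5·(-214) − 16·(-34) = -526, so α = -263/117.
Then β = ((-34) − 16·(-263/117))/5 = 46/117.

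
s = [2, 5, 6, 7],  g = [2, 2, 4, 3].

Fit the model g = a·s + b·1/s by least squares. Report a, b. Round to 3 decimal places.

a = 0.442, b = 2.149

From the data, Σs·s = 114, Σs·1/s = 4, Σ1/s·1/s = 7457/22050.
Moment sums: Σs·g = 59, Σ1/s·g = 262/105.
AᵀA·[a, b]ᵀ = Aᵀg becomes [[114, 4]; [4, 7457/22050]]·[a, b]ᵀ = [59, 262/105]ᵀ.
Eliminating b: (7457/22050)·(row 1) − 4·(row 2) gives (82883/3675)·a = (7457/22050)·59 − 4·(262/105) = 219883/22050, so a = 219883/497298.
Then b = ((262/105) − 4·(219883/497298))/(7457/22050) = 178080/82883.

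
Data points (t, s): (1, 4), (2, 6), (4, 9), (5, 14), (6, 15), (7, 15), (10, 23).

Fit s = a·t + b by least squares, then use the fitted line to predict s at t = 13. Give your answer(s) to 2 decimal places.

ŝ = 29.00

Compute the Gram sums: Σt·t = 231, Σt = 35, Σ1 = 7.
Moment sums: Σt·s = 547, Σs = 86.
XᵀX·[a, b]ᵀ = Xᵀs becomes [[231, 35]; [35, 7]]·[a, b]ᵀ = [547, 86]ᵀ.
det = 231·7 − 35² = 392.
a = (547·7 − 35·86)/392 = 117/56; b = (231·86 − 35·547)/392 = 103/56.
At t = 13: ŝ = (117/56)·(13) + (103/56)·(1) = 29.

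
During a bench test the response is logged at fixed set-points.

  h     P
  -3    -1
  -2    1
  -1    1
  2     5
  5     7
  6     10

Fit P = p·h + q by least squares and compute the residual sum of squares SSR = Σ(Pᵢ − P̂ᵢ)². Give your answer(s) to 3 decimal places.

The normal system XᵀX·[p, q]ᵀ = XᵀP is [[79, 7]; [7, 6]]·[p, q]ᵀ = [105, 23]ᵀ.
Δ = 79·6 − 7² = 425.
p = (105·6 − 7·23)/425 = 469/425; q = (79·23 − 7·105)/425 = 1082/425.
Residuals: -4/17, 281/425, -188/425, 21/85, -452/425, 354/425; SSR = 1094/425.

SSR = 2.574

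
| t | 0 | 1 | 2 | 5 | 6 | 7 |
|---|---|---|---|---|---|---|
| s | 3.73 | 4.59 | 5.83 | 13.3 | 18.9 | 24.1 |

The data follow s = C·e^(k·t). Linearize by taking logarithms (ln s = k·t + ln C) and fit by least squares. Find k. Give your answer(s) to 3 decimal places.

k = 0.272

Let Y = ln s. Fitting Y = k·t + ln C by least squares:
Σt = 21.0000, Σ(t)² = 115.0000, Σln s = 13.3124, Σt·ln s = 57.8992.
Equations: 115.0000·k + 21.0000·ln C = 57.8992;  21.0000·k + 6·ln C = 13.3124.
Solving (det = 249.0000): k = 0.27243, ln C = 1.26525.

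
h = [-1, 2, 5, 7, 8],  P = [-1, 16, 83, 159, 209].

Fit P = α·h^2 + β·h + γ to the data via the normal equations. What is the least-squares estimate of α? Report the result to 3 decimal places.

α = 3.024

The normal system MᵀM·[α, β, γ]ᵀ = MᵀP is [[7139, 987, 143]; [987, 143, 21]; [143, 21, 5]]·[α, β, γ]ᵀ = [23305, 3233, 466]ᵀ.
Row-reducing yields α = 44827/14826, β = 1385/706, γ = -11213/7413.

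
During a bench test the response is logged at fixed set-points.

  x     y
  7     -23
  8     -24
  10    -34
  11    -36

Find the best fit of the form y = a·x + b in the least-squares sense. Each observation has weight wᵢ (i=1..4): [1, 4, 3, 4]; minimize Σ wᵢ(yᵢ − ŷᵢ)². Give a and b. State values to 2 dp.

a = -3.85, b = 5.83

Sums needed: Σwᵢ·x·x = 1089, Σwᵢ·x = 113, Σwᵢ·1 = 12.
Moment sums: Σwᵢ·x·y = -3533, Σwᵢ·y = -365.
So AᵀWA·[a, b]ᵀ = AᵀWy: [[1089, 113]; [113, 12]]·[a, b]ᵀ = [-3533, -365]ᵀ.
Determinant 1089·12 − 113² = 299.
a = ((-3533)·12 − 113·(-365))/299 = -1151/299; b = (1089·(-365) − 113·(-3533))/299 = 1744/299.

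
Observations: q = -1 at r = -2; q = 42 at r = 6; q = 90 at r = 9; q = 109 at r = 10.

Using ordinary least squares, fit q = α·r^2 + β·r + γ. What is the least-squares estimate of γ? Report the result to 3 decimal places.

Normal-equation sums: Σr^2·r^2 = 17873, Σr^2·r = 1937, Σr^2 = 221, Σr·r = 221, Σr = 23, Σ1 = 4.
Moment sums: Σr^2·q = 19698, Σr·q = 2154, Σq = 240.
Inverting the 3×3 Gram matrix, [α, β, γ]ᵀ = [3713/3912, 31217/19560, -5269/3260]ᵀ.

γ = -1.616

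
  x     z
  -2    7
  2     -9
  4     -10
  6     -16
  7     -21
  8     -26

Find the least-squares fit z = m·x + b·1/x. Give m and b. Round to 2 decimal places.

m = -2.92, b = -3.06

Entries of AᵀA: Σx·x = 173, Σx·1/x = 6, Σ1/x·1/x = 17677/28224.
Right-hand side: Σx·z = -523, Σ1/x·z = -233/12.
Determinant 173·(17677/28224) − 6² = 2042057/28224.
m = ((-523)·(17677/28224) − 6·(-233/12))/(2042057/28224) = -5956975/2042057; b = (173·(-233/12) − 6·(-523))/(2042057/28224) = -6239856/2042057.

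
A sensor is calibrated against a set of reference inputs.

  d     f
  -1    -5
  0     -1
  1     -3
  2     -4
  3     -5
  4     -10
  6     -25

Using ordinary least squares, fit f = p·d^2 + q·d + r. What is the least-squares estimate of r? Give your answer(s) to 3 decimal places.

r = -2.409

Sums needed: Σd^2·d^2 = 1651, Σd^2·d = 315, Σd^2 = 67, Σd·d = 67, Σd = 15, Σ1 = 7.
Moment sums: Σd^2·f = -1129, Σd·f = -211, Σf = -53.
So XᵀX·[p, q, r]ᵀ = Xᵀf: [[1651, 315, 67]; [315, 67, 15]; [67, 15, 7]]·[p, q, r]ᵀ = [-1129, -211, -53]ᵀ.
Row-reducing yields p = -2174/2541, q = 2393/1694, r = -12245/5082.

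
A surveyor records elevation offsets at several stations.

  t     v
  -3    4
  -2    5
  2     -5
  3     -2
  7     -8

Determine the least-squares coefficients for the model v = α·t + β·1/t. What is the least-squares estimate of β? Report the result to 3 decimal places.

β = -4.584

From the data, Σt·t = 75, Σt·1/t = 5, Σ1/t·1/t = 655/882.
And Σt·v = -94, Σ1/t·v = -57/7.
Determinant 75·(655/882) − 5² = 9025/294.
α = ((-94)·(655/882) − 5·(-57/7))/(9025/294) = -5132/5415; β = (75·(-57/7) − 5·(-94))/(9025/294) = -8274/1805.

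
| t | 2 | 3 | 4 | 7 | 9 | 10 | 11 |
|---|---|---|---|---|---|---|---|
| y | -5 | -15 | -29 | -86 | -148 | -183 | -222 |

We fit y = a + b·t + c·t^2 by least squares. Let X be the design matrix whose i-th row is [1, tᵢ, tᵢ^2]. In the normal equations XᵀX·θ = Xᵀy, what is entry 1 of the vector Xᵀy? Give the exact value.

-688

Entry 1 ↔ basis 1, so (Xᵀy)_{1} = Σᵢ yᵢ = (1)·(-5) + (1)·(-15) + (1)·(-29) + (1)·(-86) + (1)·(-148) + (1)·(-183) + (1)·(-222) = -688.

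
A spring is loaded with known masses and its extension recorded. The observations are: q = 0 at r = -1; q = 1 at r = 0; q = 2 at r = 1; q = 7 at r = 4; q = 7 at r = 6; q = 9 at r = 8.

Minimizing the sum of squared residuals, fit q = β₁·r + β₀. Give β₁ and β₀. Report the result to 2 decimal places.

Compute the Gram sums: Σr·r = 118, Σr = 18, Σ1 = 6.
And Σr·q = 144, Σq = 26.
So MᵀM·[β₁, β₀]ᵀ = Mᵀq: [[118, 18]; [18, 6]]·[β₁, β₀]ᵀ = [144, 26]ᵀ.
det = 118·6 − 18² = 384.
β₁ = (144·6 − 18·26)/384 = 33/32; β₀ = (118·26 − 18·144)/384 = 119/96.

β₁ = 1.03, β₀ = 1.24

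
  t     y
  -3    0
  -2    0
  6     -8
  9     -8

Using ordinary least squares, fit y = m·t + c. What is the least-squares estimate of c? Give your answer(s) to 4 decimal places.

Entries of MᵀM: Σt·t = 130, Σt = 10, Σ1 = 4.
Moment sums: Σt·y = -120, Σy = -16.
So MᵀM·[m, c]ᵀ = Mᵀy: [[130, 10]; [10, 4]]·[m, c]ᵀ = [-120, -16]ᵀ.
det = 130·4 − 10² = 420.
m = ((-120)·4 − 10·(-16))/420 = -16/21; c = (130·(-16) − 10·(-120))/420 = -44/21.

c = -2.0952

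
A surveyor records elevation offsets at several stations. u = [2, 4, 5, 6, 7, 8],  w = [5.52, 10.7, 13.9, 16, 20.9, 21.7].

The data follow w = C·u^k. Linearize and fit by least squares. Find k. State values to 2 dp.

Linearized form: ln w = k·ln u + ln C. From the 6 transformed points,
Σln u = 9.5060, Σ(ln u)² = 16.3136, Σln w = 15.6002, Σln u·ln w = 25.9879.
Equations: 16.3136·k + 9.5060·ln C = 25.9879;  9.5060·k + 6·ln C = 15.6002.
Slope k = (n·Σln u·ln w − Σln u·Σln w)/(n·Σ(ln u)² − (Σln u)²) = (6·25.9879 − 9.5060·15.6002)/7.5177 = 1.01522; ln C = (Σln w − k·Σln u)/n = 0.99158.

k = 1.02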